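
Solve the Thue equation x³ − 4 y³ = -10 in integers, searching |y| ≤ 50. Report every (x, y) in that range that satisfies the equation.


The equation is x³ - 4y³ = -10. For fixed y, x³ = 4·y³ − 10, so a solution requires the RHS to be a perfect cube.
Strategy: iterate y from -50 to 50, compute RHS = 4·y³ − 10, and check whether it is a (positive or negative) perfect cube.
Check small values of y:
  y = 0: RHS = -10 is not a perfect cube.
  y = 1: RHS = -6 is not a perfect cube.
  y = -1: RHS = -14 is not a perfect cube.
  y = 2: RHS = 22 is not a perfect cube.
  y = -2: RHS = -42 is not a perfect cube.
  y = 3: RHS = 98 is not a perfect cube.
  y = -3: RHS = -118 is not a perfect cube.
Continuing the search up to |y| = 50 finds no solutions either.
No (x, y) in the scanned range satisfies the equation.

No integer solutions with |y| ≤ 50.


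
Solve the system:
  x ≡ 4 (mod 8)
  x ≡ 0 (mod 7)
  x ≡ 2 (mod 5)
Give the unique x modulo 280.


Moduli 8, 7, 5 are pairwise coprime; by CRT there is a unique solution modulo M = 8 · 7 · 5 = 280.
Solve pairwise, accumulating the modulus:
  Start with x ≡ 4 (mod 8).
  Combine with x ≡ 0 (mod 7): since gcd(8, 7) = 1, we get a unique residue mod 56.
    Write x = 4 + 8·t and substitute into x ≡ 0 (mod 7): 8·t ≡ 0 − 4 = -4 (mod 7).
    Reduce coefficients mod 7: 1·t ≡ 3 (mod 7).
    So t ≡ 3 (mod 7).
    Then x = 4 + 8·3 = 28, valid modulo lcm(8, 7) = 56: x ≡ 28 (mod 56).
  Combine with x ≡ 2 (mod 5): since gcd(56, 5) = 1, we get a unique residue mod 280.
    Write x = 28 + 56·t and substitute into x ≡ 2 (mod 5): 56·t ≡ 2 − 28 = -26 (mod 5).
    Reduce coefficients mod 5: 1·t ≡ 4 (mod 5).
    So t ≡ 4 (mod 5).
    Then x = 28 + 56·4 = 252, valid modulo lcm(56, 5) = 280: x ≡ 252 (mod 280).
Verify: 252 mod 8 = 4 ✓, 252 mod 7 = 0 ✓, 252 mod 5 = 2 ✓.

x ≡ 252 (mod 280).


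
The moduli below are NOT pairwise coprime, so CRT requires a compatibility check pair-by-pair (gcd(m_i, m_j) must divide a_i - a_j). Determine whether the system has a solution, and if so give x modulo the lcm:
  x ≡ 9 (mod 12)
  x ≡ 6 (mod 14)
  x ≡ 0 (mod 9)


Moduli 12, 14, 9 are not pairwise coprime, so CRT works modulo lcm(m_i) when all pairwise compatibility conditions hold.
Pairwise compatibility: gcd(m_i, m_j) must divide a_i - a_j for every pair.
Merge one congruence at a time:
  Start: x ≡ 9 (mod 12).
  Combine with x ≡ 6 (mod 14): gcd(12, 14) = 2, and 6 - 9 = -3 is NOT divisible by 2.
    ⇒ system is inconsistent (no integer solution).

No solution (the system is inconsistent).


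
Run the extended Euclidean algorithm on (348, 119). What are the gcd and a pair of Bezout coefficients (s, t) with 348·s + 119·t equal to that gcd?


Euclidean algorithm on (348, 119) — divide until remainder is 0:
  348 = 2 · 119 + 110
  119 = 1 · 110 + 9
  110 = 12 · 9 + 2
  9 = 4 · 2 + 1
  2 = 2 · 1 + 0
gcd(348, 119) = 1.
Track Bezout coefficients alongside the remainders: start with r₀ = 348 = a·1 + b·0 (s = 1, t = 0) and r₁ = 119 = a·0 + b·1 (s = 0, t = 1); each new remainder r_{k+1} = r_{k-1} − q_k·r_k inherits s_{k+1} = s_{k-1} − q_k·s_k, t_{k+1} = t_{k-1} − q_k·t_k, so r_k = a·s_k + b·t_k at every step:
  q = 2: r = 110, s = 1 − 2·0 = 1, t = 0 − 2·1 = -2  (check: 348·1 + 119·(-2) = 110)
  q = 1: r = 9, s = 0 − 1·1 = -1, t = 1 − 1·(-2) = 3  (check: 348·(-1) + 119·3 = 9)
  q = 12: r = 2, s = 1 − 12·(-1) = 13, t = -2 − 12·3 = -38  (check: 348·13 + 119·(-38) = 2)
  q = 4: r = 1, s = -1 − 4·13 = -53, t = 3 − 4·(-38) = 155  (check: 348·(-53) + 119·155 = 1)
The row with r = 1 (the gcd) gives the Bezout coefficients s = -53, t = 155.
Result: 348 · (-53) + 119 · (155) = 1.

gcd(348, 119) = 1; s = -53, t = 155 (check: 348·(-53) + 119·155 = 1).


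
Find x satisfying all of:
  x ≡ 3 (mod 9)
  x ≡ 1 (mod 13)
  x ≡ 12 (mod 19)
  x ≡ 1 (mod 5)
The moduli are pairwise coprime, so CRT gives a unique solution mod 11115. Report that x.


Product of moduli M = 9 · 13 · 19 · 5 = 11115.
Merge one congruence at a time:
  Start: x ≡ 3 (mod 9).
  Combine with x ≡ 1 (mod 13); new modulus lcm = 117.
    Write x = 3 + 9·t and substitute into x ≡ 1 (mod 13): 9·t ≡ 1 − 3 = -2 (mod 13).
    Reduce coefficients mod 13: 9·t ≡ 11 (mod 13).
    The inverse of 9 mod 13 is 3 (since 9·3 = 27 = 2·13 + 1), so t ≡ 3·11 = 33 ≡ 7 (mod 13).
    Then x = 3 + 9·7 = 66, valid modulo lcm(9, 13) = 117: x ≡ 66 (mod 117).
  Combine with x ≡ 12 (mod 19); new modulus lcm = 2223.
    Write x = 66 + 117·t and substitute into x ≡ 12 (mod 19): 117·t ≡ 12 − 66 = -54 (mod 19).
    Reduce coefficients mod 19: 3·t ≡ 3 (mod 19).
    The inverse of 3 mod 19 is 13 (since 3·13 = 39 = 2·19 + 1), so t ≡ 13·3 = 39 ≡ 1 (mod 19).
    Then x = 66 + 117·1 = 183, valid modulo lcm(117, 19) = 2223: x ≡ 183 (mod 2223).
  Combine with x ≡ 1 (mod 5); new modulus lcm = 11115.
    Write x = 183 + 2223·t and substitute into x ≡ 1 (mod 5): 2223·t ≡ 1 − 183 = -182 (mod 5).
    Reduce coefficients mod 5: 3·t ≡ 3 (mod 5).
    The inverse of 3 mod 5 is 2 (since 3·2 = 6 = 1·5 + 1), so t ≡ 2·3 = 6 ≡ 1 (mod 5).
    Then x = 183 + 2223·1 = 2406, valid modulo lcm(2223, 5) = 11115: x ≡ 2406 (mod 11115).
Verify against each original: 2406 mod 9 = 3, 2406 mod 13 = 1, 2406 mod 19 = 12, 2406 mod 5 = 1.

x ≡ 2406 (mod 11115).


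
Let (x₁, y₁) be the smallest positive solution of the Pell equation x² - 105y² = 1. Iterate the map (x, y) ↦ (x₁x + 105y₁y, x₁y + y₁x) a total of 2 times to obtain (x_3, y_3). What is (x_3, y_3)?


Step 1: Find the fundamental solution (x₁, y₁) of x² - 105y² = 1.
  Expand √105 as a continued fraction. a₀ = ⌊√105⌋ = 10; iterate m_{k+1} = d_k·a_k − m_k, d_{k+1} = (105 − m_{k+1}²)/d_k, a_{k+1} = ⌊(a₀ + m_{k+1})/d_{k+1}⌋ (starting m₀ = 0, d₀ = 1), with convergents p_k = a_k·p_{k-1} + p_{k-2}, q_k = a_k·q_{k-1} + q_{k-2} (p₋₁ = 1, q₋₁ = 0):
  k = 0: a₀ = 10; p₀/q₀ = 10/1; p₀² − 105·q₀² = 100 − 105 = -5.
  k = 1: m = 10, d = 5, a = ⌊(10 + 10)/5⌋ = 4; p/q = (4·10 + 1)/(4·1 + 0) = 41/4; p² − 105·q² = 1681 − 1680 = 1.
  The first convergent with p² − 105·q² = 1 gives the fundamental solution (x₁, y₁) = (41, 4).
Step 2: Apply the recurrence (x_{n+1}, y_{n+1}) = (x₁x_n + 105y₁y_n, x₁y_n + y₁x_n) repeatedly.
  From (x_1, y_1) = (41, 4): x_2 = 41·41 + 105·4·4 = 3361; y_2 = 41·4 + 4·41 = 328.
  From (x_2, y_2) = (3361, 328): x_3 = 41·3361 + 105·4·328 = 275561; y_3 = 41·328 + 4·3361 = 26892.
Step 3: Verify x_3² - 105·y_3² = 75933864721 - 75933864720 = 1 (should be 1). ✓

(x_1, y_1) = (41, 4); (x_3, y_3) = (275561, 26892).


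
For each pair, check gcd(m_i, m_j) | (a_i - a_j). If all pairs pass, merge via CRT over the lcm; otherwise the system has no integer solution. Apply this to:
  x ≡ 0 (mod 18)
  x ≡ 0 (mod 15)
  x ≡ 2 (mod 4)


Moduli 18, 15, 4 are not pairwise coprime, so CRT works modulo lcm(m_i) when all pairwise compatibility conditions hold.
Pairwise compatibility: gcd(m_i, m_j) must divide a_i - a_j for every pair.
Merge one congruence at a time:
  Start: x ≡ 0 (mod 18).
  Combine with x ≡ 0 (mod 15): gcd(18, 15) = 3; 0 - 0 = 0, which IS divisible by 3, so compatible.
    Write x = 0 + 18·t and substitute into x ≡ 0 (mod 15): 18·t ≡ 0 − 0 = 0 (mod 15).
    Divide the congruence (and modulus) by g = 3: 6·t ≡ 0 (mod 5).
    Reduce coefficients mod 5: 1·t ≡ 0 (mod 5).
    So t ≡ 0 (mod 5).
    Then x = 0 + 18·0 = 0, valid modulo lcm(18, 15) = 90: x ≡ 0 (mod 90).
  Combine with x ≡ 2 (mod 4): gcd(90, 4) = 2; 2 - 0 = 2, which IS divisible by 2, so compatible.
    Write x = 0 + 90·t and substitute into x ≡ 2 (mod 4): 90·t ≡ 2 − 0 = 2 (mod 4).
    Divide the congruence (and modulus) by g = 2: 45·t ≡ 1 (mod 2).
    Reduce coefficients mod 2: 1·t ≡ 1 (mod 2).
    So t ≡ 1 (mod 2).
    Then x = 0 + 90·1 = 90, valid modulo lcm(90, 4) = 180: x ≡ 90 (mod 180).
Verify: 90 mod 18 = 0, 90 mod 15 = 0, 90 mod 4 = 2.

x ≡ 90 (mod 180).


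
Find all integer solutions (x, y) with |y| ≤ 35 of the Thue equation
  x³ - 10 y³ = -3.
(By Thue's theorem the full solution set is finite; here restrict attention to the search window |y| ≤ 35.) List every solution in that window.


The equation is x³ - 10y³ = -3. For fixed y, x³ = 10·y³ − 3, so a solution requires the RHS to be a perfect cube.
Strategy: iterate y from -35 to 35, compute RHS = 10·y³ − 3, and check whether it is a (positive or negative) perfect cube.
Check small values of y:
  y = 0: RHS = -3 is not a perfect cube.
  y = 1: RHS = 7 is not a perfect cube.
  y = -1: RHS = -13 is not a perfect cube.
  y = 2: RHS = 77 is not a perfect cube.
  y = -2: RHS = -83 is not a perfect cube.
  y = 3: RHS = 267 is not a perfect cube.
  y = -3: RHS = -273 is not a perfect cube.
Continuing the search up to |y| = 35 finds no solutions either.
No (x, y) in the scanned range satisfies the equation.

No integer solutions with |y| ≤ 35.


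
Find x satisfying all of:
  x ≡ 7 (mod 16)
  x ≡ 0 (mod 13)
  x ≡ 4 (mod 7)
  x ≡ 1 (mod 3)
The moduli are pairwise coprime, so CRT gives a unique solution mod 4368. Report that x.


Product of moduli M = 16 · 13 · 7 · 3 = 4368.
Merge one congruence at a time:
  Start: x ≡ 7 (mod 16).
  Combine with x ≡ 0 (mod 13); new modulus lcm = 208.
    Write x = 7 + 16·t and substitute into x ≡ 0 (mod 13): 16·t ≡ 0 − 7 = -7 (mod 13).
    Reduce coefficients mod 13: 3·t ≡ 6 (mod 13).
    The inverse of 3 mod 13 is 9 (since 3·9 = 27 = 2·13 + 1), so t ≡ 9·6 = 54 ≡ 2 (mod 13).
    Then x = 7 + 16·2 = 39, valid modulo lcm(16, 13) = 208: x ≡ 39 (mod 208).
  Combine with x ≡ 4 (mod 7); new modulus lcm = 1456.
    Write x = 39 + 208·t and substitute into x ≡ 4 (mod 7): 208·t ≡ 4 − 39 = -35 (mod 7).
    Reduce coefficients mod 7: 5·t ≡ 0 (mod 7).
    The inverse of 5 mod 7 is 3 (since 5·3 = 15 = 2·7 + 1), so t ≡ 3·0 = 0 ≡ 0 (mod 7).
    Then x = 39 + 208·0 = 39, valid modulo lcm(208, 7) = 1456: x ≡ 39 (mod 1456).
  Combine with x ≡ 1 (mod 3); new modulus lcm = 4368.
    Write x = 39 + 1456·t and substitute into x ≡ 1 (mod 3): 1456·t ≡ 1 − 39 = -38 (mod 3).
    Reduce coefficients mod 3: 1·t ≡ 1 (mod 3).
    So t ≡ 1 (mod 3).
    Then x = 39 + 1456·1 = 1495, valid modulo lcm(1456, 3) = 4368: x ≡ 1495 (mod 4368).
Verify against each original: 1495 mod 16 = 7, 1495 mod 13 = 0, 1495 mod 7 = 4, 1495 mod 3 = 1.

x ≡ 1495 (mod 4368).


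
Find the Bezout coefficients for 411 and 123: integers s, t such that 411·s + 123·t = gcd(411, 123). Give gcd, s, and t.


Euclidean algorithm on (411, 123) — divide until remainder is 0:
  411 = 3 · 123 + 42
  123 = 2 · 42 + 39
  42 = 1 · 39 + 3
  39 = 13 · 3 + 0
gcd(411, 123) = 3.
Track Bezout coefficients alongside the remainders: start with r₀ = 411 = a·1 + b·0 (s = 1, t = 0) and r₁ = 123 = a·0 + b·1 (s = 0, t = 1); each new remainder r_{k+1} = r_{k-1} − q_k·r_k inherits s_{k+1} = s_{k-1} − q_k·s_k, t_{k+1} = t_{k-1} − q_k·t_k, so r_k = a·s_k + b·t_k at every step:
  q = 3: r = 42, s = 1 − 3·0 = 1, t = 0 − 3·1 = -3  (check: 411·1 + 123·(-3) = 42)
  q = 2: r = 39, s = 0 − 2·1 = -2, t = 1 − 2·(-3) = 7  (check: 411·(-2) + 123·7 = 39)
  q = 1: r = 3, s = 1 − 1·(-2) = 3, t = -3 − 1·7 = -10  (check: 411·3 + 123·(-10) = 3)
The row with r = 3 (the gcd) gives the Bezout coefficients s = 3, t = -10.
Result: 411 · (3) + 123 · (-10) = 3.

gcd(411, 123) = 3; s = 3, t = -10 (check: 411·3 + 123·(-10) = 3).


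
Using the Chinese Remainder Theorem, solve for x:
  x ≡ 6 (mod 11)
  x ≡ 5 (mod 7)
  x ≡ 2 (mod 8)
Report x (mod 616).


Moduli 11, 7, 8 are pairwise coprime; by CRT there is a unique solution modulo M = 11 · 7 · 8 = 616.
Solve pairwise, accumulating the modulus:
  Start with x ≡ 6 (mod 11).
  Combine with x ≡ 5 (mod 7): since gcd(11, 7) = 1, we get a unique residue mod 77.
    Write x = 6 + 11·t and substitute into x ≡ 5 (mod 7): 11·t ≡ 5 − 6 = -1 (mod 7).
    Reduce coefficients mod 7: 4·t ≡ 6 (mod 7).
    The inverse of 4 mod 7 is 2 (since 4·2 = 8 = 1·7 + 1), so t ≡ 2·6 = 12 ≡ 5 (mod 7).
    Then x = 6 + 11·5 = 61, valid modulo lcm(11, 7) = 77: x ≡ 61 (mod 77).
  Combine with x ≡ 2 (mod 8): since gcd(77, 8) = 1, we get a unique residue mod 616.
    Write x = 61 + 77·t and substitute into x ≡ 2 (mod 8): 77·t ≡ 2 − 61 = -59 (mod 8).
    Reduce coefficients mod 8: 5·t ≡ 5 (mod 8).
    The inverse of 5 mod 8 is 5 (since 5·5 = 25 = 3·8 + 1), so t ≡ 5·5 = 25 ≡ 1 (mod 8).
    Then x = 61 + 77·1 = 138, valid modulo lcm(77, 8) = 616: x ≡ 138 (mod 616).
Verify: 138 mod 11 = 6 ✓, 138 mod 7 = 5 ✓, 138 mod 8 = 2 ✓.

x ≡ 138 (mod 616).


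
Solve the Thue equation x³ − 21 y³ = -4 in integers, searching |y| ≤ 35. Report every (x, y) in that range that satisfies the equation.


The equation is x³ - 21y³ = -4. For fixed y, x³ = 21·y³ − 4, so a solution requires the RHS to be a perfect cube.
Strategy: iterate y from -35 to 35, compute RHS = 21·y³ − 4, and check whether it is a (positive or negative) perfect cube.
Check small values of y:
  y = 0: RHS = -4 is not a perfect cube.
  y = 1: RHS = 17 is not a perfect cube.
  y = -1: RHS = -25 is not a perfect cube.
  y = 2: RHS = 164 is not a perfect cube.
  y = -2: RHS = -172 is not a perfect cube.
  y = 3: RHS = 563 is not a perfect cube.
  y = -3: RHS = -571 is not a perfect cube.
Continuing the search up to |y| = 35 finds no solutions either.
No (x, y) in the scanned range satisfies the equation.

No integer solutions with |y| ≤ 35.


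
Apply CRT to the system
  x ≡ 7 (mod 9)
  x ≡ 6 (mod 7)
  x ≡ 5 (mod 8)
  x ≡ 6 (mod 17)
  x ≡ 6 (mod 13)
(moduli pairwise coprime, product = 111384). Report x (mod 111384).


Product of moduli M = 9 · 7 · 8 · 17 · 13 = 111384.
Merge one congruence at a time:
  Start: x ≡ 7 (mod 9).
  Combine with x ≡ 6 (mod 7); new modulus lcm = 63.
    Write x = 7 + 9·t and substitute into x ≡ 6 (mod 7): 9·t ≡ 6 − 7 = -1 (mod 7).
    Reduce coefficients mod 7: 2·t ≡ 6 (mod 7).
    The inverse of 2 mod 7 is 4 (since 2·4 = 8 = 1·7 + 1), so t ≡ 4·6 = 24 ≡ 3 (mod 7).
    Then x = 7 + 9·3 = 34, valid modulo lcm(9, 7) = 63: x ≡ 34 (mod 63).
  Combine with x ≡ 5 (mod 8); new modulus lcm = 504.
    Write x = 34 + 63·t and substitute into x ≡ 5 (mod 8): 63·t ≡ 5 − 34 = -29 (mod 8).
    Reduce coefficients mod 8: 7·t ≡ 3 (mod 8).
    The inverse of 7 mod 8 is 7 (since 7·7 = 49 = 6·8 + 1), so t ≡ 7·3 = 21 ≡ 5 (mod 8).
    Then x = 34 + 63·5 = 349, valid modulo lcm(63, 8) = 504: x ≡ 349 (mod 504).
  Combine with x ≡ 6 (mod 17); new modulus lcm = 8568.
    Write x = 349 + 504·t and substitute into x ≡ 6 (mod 17): 504·t ≡ 6 − 349 = -343 (mod 17).
    Reduce coefficients mod 17: 11·t ≡ 14 (mod 17).
    The inverse of 11 mod 17 is 14 (since 11·14 = 154 = 9·17 + 1), so t ≡ 14·14 = 196 ≡ 9 (mod 17).
    Then x = 349 + 504·9 = 4885, valid modulo lcm(504, 17) = 8568: x ≡ 4885 (mod 8568).
  Combine with x ≡ 6 (mod 13); new modulus lcm = 111384.
    Write x = 4885 + 8568·t and substitute into x ≡ 6 (mod 13): 8568·t ≡ 6 − 4885 = -4879 (mod 13).
    Reduce coefficients mod 13: 1·t ≡ 9 (mod 13).
    So t ≡ 9 (mod 13).
    Then x = 4885 + 8568·9 = 81997, valid modulo lcm(8568, 13) = 111384: x ≡ 81997 (mod 111384).
Verify against each original: 81997 mod 9 = 7, 81997 mod 7 = 6, 81997 mod 8 = 5, 81997 mod 17 = 6, 81997 mod 13 = 6.

x ≡ 81997 (mod 111384).


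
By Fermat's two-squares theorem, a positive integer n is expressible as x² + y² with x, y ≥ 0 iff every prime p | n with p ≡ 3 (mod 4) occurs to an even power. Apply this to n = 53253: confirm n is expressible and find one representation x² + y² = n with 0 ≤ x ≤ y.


Step 1: Factor n = 53253 = 3^2 · 61 · 97.
Step 2: Check the mod-4 condition on each prime factor: 3 ≡ 3 (mod 4), exponent 2 (must be even); 61 ≡ 1 (mod 4), exponent 1; 97 ≡ 1 (mod 4), exponent 1.
All primes ≡ 3 (mod 4) appear to even exponent (or don't appear), so by the two-squares theorem n IS expressible as a sum of two squares.
Step 3: Build a representation. Group n = k² · m with k = 3 and m = 61 · 97 = 5917 (a product of primes ≡ 1 (mod 4)); a representation of m scales to one of n via (k·x)² + (k·y)² = k²(x² + y²). Each prime p ≡ 1 (mod 4) is itself a sum of two squares; find a² by testing p − a² for a perfect square:
  61: 61 − 1² = 60, 61 − 2² = 57, 61 − 3² = 52, 61 − 4² = 45, 61 − 5² = 36 = 6² ⇒ 61 = 5² + 6².
  97: 97 − 1² = 96, 97 − 2² = 93, 97 − 3² = 88, 97 − 4² = 81 = 9² ⇒ 97 = 4² + 9².
  Combine using the Brahmagupta–Fibonacci identity (a² + b²)(c² + d²) = (ac − bd)² + (ad + bc)² = (ac + bd)² + (ad − bc)²:
  61 · 97 = 5917: from (5² + 6²)(4² + 9²), take (5·4 − 6·9, 5·9 + 6·4) = (20 − 54, 45 + 24) = (-34, 69); dropping signs (only squares matter) gives (34, 69); check 34² + 69² = 1156 + 4761 = 5917 ✓.
  Scale by k = 3: (3·34, 3·69) = (102, 207).
Step 4: Order so x ≤ y and verify: 102² + 207² = 10404 + 42849 = 53253 = n. ✓

n = 53253 = 102² + 207² (one valid representation with x ≤ y).


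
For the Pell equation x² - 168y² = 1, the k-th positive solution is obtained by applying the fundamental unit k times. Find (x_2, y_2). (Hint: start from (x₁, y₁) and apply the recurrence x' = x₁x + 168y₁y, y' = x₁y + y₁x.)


Step 1: Find the fundamental solution (x₁, y₁) of x² - 168y² = 1.
  Expand √168 as a continued fraction. a₀ = ⌊√168⌋ = 12; iterate m_{k+1} = d_k·a_k − m_k, d_{k+1} = (168 − m_{k+1}²)/d_k, a_{k+1} = ⌊(a₀ + m_{k+1})/d_{k+1}⌋ (starting m₀ = 0, d₀ = 1), with convergents p_k = a_k·p_{k-1} + p_{k-2}, q_k = a_k·q_{k-1} + q_{k-2} (p₋₁ = 1, q₋₁ = 0):
  k = 0: a₀ = 12; p₀/q₀ = 12/1; p₀² − 168·q₀² = 144 − 168 = -24.
  k = 1: m = 12, d = 24, a = ⌊(12 + 12)/24⌋ = 1; p/q = (1·12 + 1)/(1·1 + 0) = 13/1; p² − 168·q² = 169 − 168 = 1.
  The first convergent with p² − 168·q² = 1 gives the fundamental solution (x₁, y₁) = (13, 1).
Step 2: Apply the recurrence (x_{n+1}, y_{n+1}) = (x₁x_n + 168y₁y_n, x₁y_n + y₁x_n) repeatedly.
  From (x_1, y_1) = (13, 1): x_2 = 13·13 + 168·1·1 = 337; y_2 = 13·1 + 1·13 = 26.
Step 3: Verify x_2² - 168·y_2² = 113569 - 113568 = 1 (should be 1). ✓

(x_1, y_1) = (13, 1); (x_2, y_2) = (337, 26).


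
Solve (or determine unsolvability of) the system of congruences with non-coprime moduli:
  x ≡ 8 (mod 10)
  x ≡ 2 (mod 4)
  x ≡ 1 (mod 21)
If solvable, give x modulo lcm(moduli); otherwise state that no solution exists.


Moduli 10, 4, 21 are not pairwise coprime, so CRT works modulo lcm(m_i) when all pairwise compatibility conditions hold.
Pairwise compatibility: gcd(m_i, m_j) must divide a_i - a_j for every pair.
Merge one congruence at a time:
  Start: x ≡ 8 (mod 10).
  Combine with x ≡ 2 (mod 4): gcd(10, 4) = 2; 2 - 8 = -6, which IS divisible by 2, so compatible.
    Write x = 8 + 10·t and substitute into x ≡ 2 (mod 4): 10·t ≡ 2 − 8 = -6 (mod 4).
    Divide the congruence (and modulus) by g = 2: 5·t ≡ -3 (mod 2).
    Reduce coefficients mod 2: 1·t ≡ 1 (mod 2).
    So t ≡ 1 (mod 2).
    Then x = 8 + 10·1 = 18, valid modulo lcm(10, 4) = 20: x ≡ 18 (mod 20).
  Combine with x ≡ 1 (mod 21): gcd(20, 21) = 1; 1 - 18 = -17, which IS divisible by 1, so compatible.
    Write x = 18 + 20·t and substitute into x ≡ 1 (mod 21): 20·t ≡ 1 − 18 = -17 (mod 21).
    Reduce coefficients mod 21: 20·t ≡ 4 (mod 21).
    The inverse of 20 mod 21 is 20 (since 20·20 = 400 = 19·21 + 1), so t ≡ 20·4 = 80 ≡ 17 (mod 21).
    Then x = 18 + 20·17 = 358, valid modulo lcm(20, 21) = 420: x ≡ 358 (mod 420).
Verify: 358 mod 10 = 8, 358 mod 4 = 2, 358 mod 21 = 1.

x ≡ 358 (mod 420).


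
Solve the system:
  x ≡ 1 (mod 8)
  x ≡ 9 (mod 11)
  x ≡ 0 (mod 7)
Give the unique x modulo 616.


Moduli 8, 11, 7 are pairwise coprime; by CRT there is a unique solution modulo M = 8 · 11 · 7 = 616.
Solve pairwise, accumulating the modulus:
  Start with x ≡ 1 (mod 8).
  Combine with x ≡ 9 (mod 11): since gcd(8, 11) = 1, we get a unique residue mod 88.
    Write x = 1 + 8·t and substitute into x ≡ 9 (mod 11): 8·t ≡ 9 − 1 = 8 (mod 11).
    The inverse of 8 mod 11 is 7 (since 8·7 = 56 = 5·11 + 1), so t ≡ 7·8 = 56 ≡ 1 (mod 11).
    Then x = 1 + 8·1 = 9, valid modulo lcm(8, 11) = 88: x ≡ 9 (mod 88).
  Combine with x ≡ 0 (mod 7): since gcd(88, 7) = 1, we get a unique residue mod 616.
    Write x = 9 + 88·t and substitute into x ≡ 0 (mod 7): 88·t ≡ 0 − 9 = -9 (mod 7).
    Reduce coefficients mod 7: 4·t ≡ 5 (mod 7).
    The inverse of 4 mod 7 is 2 (since 4·2 = 8 = 1·7 + 1), so t ≡ 2·5 = 10 ≡ 3 (mod 7).
    Then x = 9 + 88·3 = 273, valid modulo lcm(88, 7) = 616: x ≡ 273 (mod 616).
Verify: 273 mod 8 = 1 ✓, 273 mod 11 = 9 ✓, 273 mod 7 = 0 ✓.

x ≡ 273 (mod 616).


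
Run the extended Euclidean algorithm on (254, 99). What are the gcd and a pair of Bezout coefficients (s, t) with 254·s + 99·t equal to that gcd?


Euclidean algorithm on (254, 99) — divide until remainder is 0:
  254 = 2 · 99 + 56
  99 = 1 · 56 + 43
  56 = 1 · 43 + 13
  43 = 3 · 13 + 4
  13 = 3 · 4 + 1
  4 = 4 · 1 + 0
gcd(254, 99) = 1.
Track Bezout coefficients alongside the remainders: start with r₀ = 254 = a·1 + b·0 (s = 1, t = 0) and r₁ = 99 = a·0 + b·1 (s = 0, t = 1); each new remainder r_{k+1} = r_{k-1} − q_k·r_k inherits s_{k+1} = s_{k-1} − q_k·s_k, t_{k+1} = t_{k-1} − q_k·t_k, so r_k = a·s_k + b·t_k at every step:
  q = 2: r = 56, s = 1 − 2·0 = 1, t = 0 − 2·1 = -2  (check: 254·1 + 99·(-2) = 56)
  q = 1: r = 43, s = 0 − 1·1 = -1, t = 1 − 1·(-2) = 3  (check: 254·(-1) + 99·3 = 43)
  q = 1: r = 13, s = 1 − 1·(-1) = 2, t = -2 − 1·3 = -5  (check: 254·2 + 99·(-5) = 13)
  q = 3: r = 4, s = -1 − 3·2 = -7, t = 3 − 3·(-5) = 18  (check: 254·(-7) + 99·18 = 4)
  q = 3: r = 1, s = 2 − 3·(-7) = 23, t = -5 − 3·18 = -59  (check: 254·23 + 99·(-59) = 1)
The row with r = 1 (the gcd) gives the Bezout coefficients s = 23, t = -59.
Result: 254 · (23) + 99 · (-59) = 1.

gcd(254, 99) = 1; s = 23, t = -59 (check: 254·23 + 99·(-59) = 1).


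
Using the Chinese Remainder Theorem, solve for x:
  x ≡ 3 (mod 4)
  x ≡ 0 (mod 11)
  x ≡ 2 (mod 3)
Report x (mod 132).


Moduli 4, 11, 3 are pairwise coprime; by CRT there is a unique solution modulo M = 4 · 11 · 3 = 132.
Solve pairwise, accumulating the modulus:
  Start with x ≡ 3 (mod 4).
  Combine with x ≡ 0 (mod 11): since gcd(4, 11) = 1, we get a unique residue mod 44.
    Write x = 3 + 4·t and substitute into x ≡ 0 (mod 11): 4·t ≡ 0 − 3 = -3 (mod 11).
    Reduce coefficients mod 11: 4·t ≡ 8 (mod 11).
    The inverse of 4 mod 11 is 3 (since 4·3 = 12 = 1·11 + 1), so t ≡ 3·8 = 24 ≡ 2 (mod 11).
    Then x = 3 + 4·2 = 11, valid modulo lcm(4, 11) = 44: x ≡ 11 (mod 44).
  Combine with x ≡ 2 (mod 3): since gcd(44, 3) = 1, we get a unique residue mod 132.
    Write x = 11 + 44·t and substitute into x ≡ 2 (mod 3): 44·t ≡ 2 − 11 = -9 (mod 3).
    Reduce coefficients mod 3: 2·t ≡ 0 (mod 3).
    The inverse of 2 mod 3 is 2 (since 2·2 = 4 = 1·3 + 1), so t ≡ 2·0 = 0 ≡ 0 (mod 3).
    Then x = 11 + 44·0 = 11, valid modulo lcm(44, 3) = 132: x ≡ 11 (mod 132).
Verify: 11 mod 4 = 3 ✓, 11 mod 11 = 0 ✓, 11 mod 3 = 2 ✓.

x ≡ 11 (mod 132).


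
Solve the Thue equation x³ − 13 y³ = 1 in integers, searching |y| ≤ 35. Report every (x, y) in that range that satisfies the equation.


The equation is x³ - 13y³ = 1. For fixed y, x³ = 13·y³ + 1, so a solution requires the RHS to be a perfect cube.
Strategy: iterate y from -35 to 35, compute RHS = 13·y³ + 1, and check whether it is a (positive or negative) perfect cube.
Check small values of y:
  y = 0: RHS = 1 = (1)³ ⇒ x = 1 works.
  y = 1: RHS = 14 is not a perfect cube.
  y = -1: RHS = -12 is not a perfect cube.
  y = 2: RHS = 105 is not a perfect cube.
  y = -2: RHS = -103 is not a perfect cube.
  y = 3: RHS = 352 is not a perfect cube.
  y = -3: RHS = -350 is not a perfect cube.
Continuing the search up to |y| = 35 finds no further solutions beyond those listed.
Collected solutions: (1, 0).

Solutions (with |y| ≤ 35): (1, 0).


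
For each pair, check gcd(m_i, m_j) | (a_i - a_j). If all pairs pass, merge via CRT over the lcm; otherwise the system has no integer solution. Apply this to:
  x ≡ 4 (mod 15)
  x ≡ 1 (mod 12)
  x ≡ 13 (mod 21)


Moduli 15, 12, 21 are not pairwise coprime, so CRT works modulo lcm(m_i) when all pairwise compatibility conditions hold.
Pairwise compatibility: gcd(m_i, m_j) must divide a_i - a_j for every pair.
Merge one congruence at a time:
  Start: x ≡ 4 (mod 15).
  Combine with x ≡ 1 (mod 12): gcd(15, 12) = 3; 1 - 4 = -3, which IS divisible by 3, so compatible.
    Write x = 4 + 15·t and substitute into x ≡ 1 (mod 12): 15·t ≡ 1 − 4 = -3 (mod 12).
    Divide the congruence (and modulus) by g = 3: 5·t ≡ -1 (mod 4).
    Reduce coefficients mod 4: 1·t ≡ 3 (mod 4).
    So t ≡ 3 (mod 4).
    Then x = 4 + 15·3 = 49, valid modulo lcm(15, 12) = 60: x ≡ 49 (mod 60).
  Combine with x ≡ 13 (mod 21): gcd(60, 21) = 3; 13 - 49 = -36, which IS divisible by 3, so compatible.
    Write x = 49 + 60·t and substitute into x ≡ 13 (mod 21): 60·t ≡ 13 − 49 = -36 (mod 21).
    Divide the congruence (and modulus) by g = 3: 20·t ≡ -12 (mod 7).
    Reduce coefficients mod 7: 6·t ≡ 2 (mod 7).
    The inverse of 6 mod 7 is 6 (since 6·6 = 36 = 5·7 + 1), so t ≡ 6·2 = 12 ≡ 5 (mod 7).
    Then x = 49 + 60·5 = 349, valid modulo lcm(60, 21) = 420: x ≡ 349 (mod 420).
Verify: 349 mod 15 = 4, 349 mod 12 = 1, 349 mod 21 = 13.

x ≡ 349 (mod 420).


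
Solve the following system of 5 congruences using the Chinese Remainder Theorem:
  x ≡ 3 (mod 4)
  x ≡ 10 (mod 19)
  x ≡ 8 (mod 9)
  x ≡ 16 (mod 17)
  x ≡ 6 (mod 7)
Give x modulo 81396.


Product of moduli M = 4 · 19 · 9 · 17 · 7 = 81396.
Merge one congruence at a time:
  Start: x ≡ 3 (mod 4).
  Combine with x ≡ 10 (mod 19); new modulus lcm = 76.
    Write x = 3 + 4·t and substitute into x ≡ 10 (mod 19): 4·t ≡ 10 − 3 = 7 (mod 19).
    The inverse of 4 mod 19 is 5 (since 4·5 = 20 = 1·19 + 1), so t ≡ 5·7 = 35 ≡ 16 (mod 19).
    Then x = 3 + 4·16 = 67, valid modulo lcm(4, 19) = 76: x ≡ 67 (mod 76).
  Combine with x ≡ 8 (mod 9); new modulus lcm = 684.
    Write x = 67 + 76·t and substitute into x ≡ 8 (mod 9): 76·t ≡ 8 − 67 = -59 (mod 9).
    Reduce coefficients mod 9: 4·t ≡ 4 (mod 9).
    The inverse of 4 mod 9 is 7 (since 4·7 = 28 = 3·9 + 1), so t ≡ 7·4 = 28 ≡ 1 (mod 9).
    Then x = 67 + 76·1 = 143, valid modulo lcm(76, 9) = 684: x ≡ 143 (mod 684).
  Combine with x ≡ 16 (mod 17); new modulus lcm = 11628.
    Write x = 143 + 684·t and substitute into x ≡ 16 (mod 17): 684·t ≡ 16 − 143 = -127 (mod 17).
    Reduce coefficients mod 17: 4·t ≡ 9 (mod 17).
    The inverse of 4 mod 17 is 13 (since 4·13 = 52 = 3·17 + 1), so t ≡ 13·9 = 117 ≡ 15 (mod 17).
    Then x = 143 + 684·15 = 10403, valid modulo lcm(684, 17) = 11628: x ≡ 10403 (mod 11628).
  Combine with x ≡ 6 (mod 7); new modulus lcm = 81396.
    Write x = 10403 + 11628·t and substitute into x ≡ 6 (mod 7): 11628·t ≡ 6 − 10403 = -10397 (mod 7).
    Reduce coefficients mod 7: 1·t ≡ 5 (mod 7).
    So t ≡ 5 (mod 7).
    Then x = 10403 + 11628·5 = 68543, valid modulo lcm(11628, 7) = 81396: x ≡ 68543 (mod 81396).
Verify against each original: 68543 mod 4 = 3, 68543 mod 19 = 10, 68543 mod 9 = 8, 68543 mod 17 = 16, 68543 mod 7 = 6.

x ≡ 68543 (mod 81396).


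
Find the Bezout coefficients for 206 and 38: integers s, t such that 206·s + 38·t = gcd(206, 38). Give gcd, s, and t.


Euclidean algorithm on (206, 38) — divide until remainder is 0:
  206 = 5 · 38 + 16
  38 = 2 · 16 + 6
  16 = 2 · 6 + 4
  6 = 1 · 4 + 2
  4 = 2 · 2 + 0
gcd(206, 38) = 2.
Track Bezout coefficients alongside the remainders: start with r₀ = 206 = a·1 + b·0 (s = 1, t = 0) and r₁ = 38 = a·0 + b·1 (s = 0, t = 1); each new remainder r_{k+1} = r_{k-1} − q_k·r_k inherits s_{k+1} = s_{k-1} − q_k·s_k, t_{k+1} = t_{k-1} − q_k·t_k, so r_k = a·s_k + b·t_k at every step:
  q = 5: r = 16, s = 1 − 5·0 = 1, t = 0 − 5·1 = -5  (check: 206·1 + 38·(-5) = 16)
  q = 2: r = 6, s = 0 − 2·1 = -2, t = 1 − 2·(-5) = 11  (check: 206·(-2) + 38·11 = 6)
  q = 2: r = 4, s = 1 − 2·(-2) = 5, t = -5 − 2·11 = -27  (check: 206·5 + 38·(-27) = 4)
  q = 1: r = 2, s = -2 − 1·5 = -7, t = 11 − 1·(-27) = 38  (check: 206·(-7) + 38·38 = 2)
The row with r = 2 (the gcd) gives the Bezout coefficients s = -7, t = 38.
Result: 206 · (-7) + 38 · (38) = 2.

gcd(206, 38) = 2; s = -7, t = 38 (check: 206·(-7) + 38·38 = 2).


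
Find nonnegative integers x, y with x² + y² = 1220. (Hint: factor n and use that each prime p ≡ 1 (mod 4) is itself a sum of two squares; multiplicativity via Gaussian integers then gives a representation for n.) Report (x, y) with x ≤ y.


Step 1: Factor n = 1220 = 2^2 · 5 · 61.
Step 2: Check the mod-4 condition on each prime factor: 2 = 2 (special); 5 ≡ 1 (mod 4), exponent 1; 61 ≡ 1 (mod 4), exponent 1.
All primes ≡ 3 (mod 4) appear to even exponent (or don't appear), so by the two-squares theorem n IS expressible as a sum of two squares.
Step 3: Build a representation. Group n = k² · m with k = 2 and m = 5 · 61 = 305 (a product of primes ≡ 1 (mod 4)); a representation of m scales to one of n via (k·x)² + (k·y)² = k²(x² + y²). Each prime p ≡ 1 (mod 4) is itself a sum of two squares; find a² by testing p − a² for a perfect square:
  5: 5 − 1² = 4 = 2² ⇒ 5 = 1² + 2².
  61: 61 − 1² = 60, 61 − 2² = 57, 61 − 3² = 52, 61 − 4² = 45, 61 − 5² = 36 = 6² ⇒ 61 = 5² + 6².
  Combine using the Brahmagupta–Fibonacci identity (a² + b²)(c² + d²) = (ac − bd)² + (ad + bc)² = (ac + bd)² + (ad − bc)²:
  5 · 61 = 305: from (1² + 2²)(5² + 6²), take (1·5 − 2·6, 1·6 + 2·5) = (5 − 12, 6 + 10) = (-7, 16); dropping signs (only squares matter) gives (7, 16); check 7² + 16² = 49 + 256 = 305 ✓.
  Scale by k = 2: (2·7, 2·16) = (14, 32).
Step 4: Order so x ≤ y and verify: 14² + 32² = 196 + 1024 = 1220 = n. ✓

n = 1220 = 14² + 32² (one valid representation with x ≤ y).


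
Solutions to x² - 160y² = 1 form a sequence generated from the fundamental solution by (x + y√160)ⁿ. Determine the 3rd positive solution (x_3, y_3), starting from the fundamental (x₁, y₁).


Step 1: Find the fundamental solution (x₁, y₁) of x² - 160y² = 1.
  Expand √160 as a continued fraction. a₀ = ⌊√160⌋ = 12; iterate m_{k+1} = d_k·a_k − m_k, d_{k+1} = (160 − m_{k+1}²)/d_k, a_{k+1} = ⌊(a₀ + m_{k+1})/d_{k+1}⌋ (starting m₀ = 0, d₀ = 1), with convergents p_k = a_k·p_{k-1} + p_{k-2}, q_k = a_k·q_{k-1} + q_{k-2} (p₋₁ = 1, q₋₁ = 0):
  k = 0: a₀ = 12; p₀/q₀ = 12/1; p₀² − 160·q₀² = 144 − 160 = -16.
  k = 1: m = 12, d = 16, a = ⌊(12 + 12)/16⌋ = 1; p/q = (1·12 + 1)/(1·1 + 0) = 13/1; p² − 160·q² = 169 − 160 = 9.
  k = 2: m = 4, d = 9, a = ⌊(12 + 4)/9⌋ = 1; p/q = (1·13 + 12)/(1·1 + 1) = 25/2; p² − 160·q² = 625 − 640 = -15.
  k = 3: m = 5, d = 15, a = ⌊(12 + 5)/15⌋ = 1; p/q = (1·25 + 13)/(1·2 + 1) = 38/3; p² − 160·q² = 1444 − 1440 = 4.
  k = 4: m = 10, d = 4, a = ⌊(12 + 10)/4⌋ = 5; p/q = (5·38 + 25)/(5·3 + 2) = 215/17; p² − 160·q² = 46225 − 46240 = -15.
  k = 5: m = 10, d = 15, a = ⌊(12 + 10)/15⌋ = 1; p/q = (1·215 + 38)/(1·17 + 3) = 253/20; p² − 160·q² = 64009 − 64000 = 9.
  k = 6: m = 5, d = 9, a = ⌊(12 + 5)/9⌋ = 1; p/q = (1·253 + 215)/(1·20 + 17) = 468/37; p² − 160·q² = 219024 − 219040 = -16.
  k = 7: m = 4, d = 16, a = ⌊(12 + 4)/16⌋ = 1; p/q = (1·468 + 253)/(1·37 + 20) = 721/57; p² − 160·q² = 519841 − 519840 = 1.
  The first convergent with p² − 160·q² = 1 gives the fundamental solution (x₁, y₁) = (721, 57).
Step 2: Apply the recurrence (x_{n+1}, y_{n+1}) = (x₁x_n + 160y₁y_n, x₁y_n + y₁x_n) repeatedly.
  From (x_1, y_1) = (721, 57): x_2 = 721·721 + 160·57·57 = 1039681; y_2 = 721·57 + 57·721 = 82194.
  From (x_2, y_2) = (1039681, 82194): x_3 = 721·1039681 + 160·57·82194 = 1499219281; y_3 = 721·82194 + 57·1039681 = 118523691.
Step 3: Verify x_3² - 160·y_3² = 2247658452522156961 - 2247658452522156960 = 1 (should be 1). ✓

(x_1, y_1) = (721, 57); (x_3, y_3) = (1499219281, 118523691).


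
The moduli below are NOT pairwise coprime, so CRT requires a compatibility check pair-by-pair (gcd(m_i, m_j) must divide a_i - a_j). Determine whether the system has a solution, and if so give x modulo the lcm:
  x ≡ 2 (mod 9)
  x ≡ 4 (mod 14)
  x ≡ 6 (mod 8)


Moduli 9, 14, 8 are not pairwise coprime, so CRT works modulo lcm(m_i) when all pairwise compatibility conditions hold.
Pairwise compatibility: gcd(m_i, m_j) must divide a_i - a_j for every pair.
Merge one congruence at a time:
  Start: x ≡ 2 (mod 9).
  Combine with x ≡ 4 (mod 14): gcd(9, 14) = 1; 4 - 2 = 2, which IS divisible by 1, so compatible.
    Write x = 2 + 9·t and substitute into x ≡ 4 (mod 14): 9·t ≡ 4 − 2 = 2 (mod 14).
    The inverse of 9 mod 14 is 11 (since 9·11 = 99 = 7·14 + 1), so t ≡ 11·2 = 22 ≡ 8 (mod 14).
    Then x = 2 + 9·8 = 74, valid modulo lcm(9, 14) = 126: x ≡ 74 (mod 126).
  Combine with x ≡ 6 (mod 8): gcd(126, 8) = 2; 6 - 74 = -68, which IS divisible by 2, so compatible.
    Write x = 74 + 126·t and substitute into x ≡ 6 (mod 8): 126·t ≡ 6 − 74 = -68 (mod 8).
    Divide the congruence (and modulus) by g = 2: 63·t ≡ -34 (mod 4).
    Reduce coefficients mod 4: 3·t ≡ 2 (mod 4).
    The inverse of 3 mod 4 is 3 (since 3·3 = 9 = 2·4 + 1), so t ≡ 3·2 = 6 ≡ 2 (mod 4).
    Then x = 74 + 126·2 = 326, valid modulo lcm(126, 8) = 504: x ≡ 326 (mod 504).
Verify: 326 mod 9 = 2, 326 mod 14 = 4, 326 mod 8 = 6.

x ≡ 326 (mod 504).


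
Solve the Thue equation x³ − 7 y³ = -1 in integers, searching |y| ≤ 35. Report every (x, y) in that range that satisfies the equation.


The equation is x³ - 7y³ = -1. For fixed y, x³ = 7·y³ − 1, so a solution requires the RHS to be a perfect cube.
Strategy: iterate y from -35 to 35, compute RHS = 7·y³ − 1, and check whether it is a (positive or negative) perfect cube.
Check small values of y:
  y = 0: RHS = -1 = (-1)³ ⇒ x = -1 works.
  y = 1: RHS = 6 is not a perfect cube.
  y = -1: RHS = -8 = (-2)³ ⇒ x = -2 works.
  y = 2: RHS = 55 is not a perfect cube.
  y = -2: RHS = -57 is not a perfect cube.
  y = 3: RHS = 188 is not a perfect cube.
  y = -3: RHS = -190 is not a perfect cube.
Continuing the search up to |y| = 35 finds no further solutions beyond those listed.
Collected solutions: (-1, 0), (-2, -1).

Solutions (with |y| ≤ 35): (-1, 0), (-2, -1).


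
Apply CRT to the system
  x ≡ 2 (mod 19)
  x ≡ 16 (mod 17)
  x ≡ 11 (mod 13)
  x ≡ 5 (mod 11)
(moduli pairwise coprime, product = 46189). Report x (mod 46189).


Product of moduli M = 19 · 17 · 13 · 11 = 46189.
Merge one congruence at a time:
  Start: x ≡ 2 (mod 19).
  Combine with x ≡ 16 (mod 17); new modulus lcm = 323.
    Write x = 2 + 19·t and substitute into x ≡ 16 (mod 17): 19·t ≡ 16 − 2 = 14 (mod 17).
    Reduce coefficients mod 17: 2·t ≡ 14 (mod 17).
    The inverse of 2 mod 17 is 9 (since 2·9 = 18 = 1·17 + 1), so t ≡ 9·14 = 126 ≡ 7 (mod 17).
    Then x = 2 + 19·7 = 135, valid modulo lcm(19, 17) = 323: x ≡ 135 (mod 323).
  Combine with x ≡ 11 (mod 13); new modulus lcm = 4199.
    Write x = 135 + 323·t and substitute into x ≡ 11 (mod 13): 323·t ≡ 11 − 135 = -124 (mod 13).
    Reduce coefficients mod 13: 11·t ≡ 6 (mod 13).
    The inverse of 11 mod 13 is 6 (since 11·6 = 66 = 5·13 + 1), so t ≡ 6·6 = 36 ≡ 10 (mod 13).
    Then x = 135 + 323·10 = 3365, valid modulo lcm(323, 13) = 4199: x ≡ 3365 (mod 4199).
  Combine with x ≡ 5 (mod 11); new modulus lcm = 46189.
    Write x = 3365 + 4199·t and substitute into x ≡ 5 (mod 11): 4199·t ≡ 5 − 3365 = -3360 (mod 11).
    Reduce coefficients mod 11: 8·t ≡ 6 (mod 11).
    The inverse of 8 mod 11 is 7 (since 8·7 = 56 = 5·11 + 1), so t ≡ 7·6 = 42 ≡ 9 (mod 11).
    Then x = 3365 + 4199·9 = 41156, valid modulo lcm(4199, 11) = 46189: x ≡ 41156 (mod 46189).
Verify against each original: 41156 mod 19 = 2, 41156 mod 17 = 16, 41156 mod 13 = 11, 41156 mod 11 = 5.

x ≡ 41156 (mod 46189).


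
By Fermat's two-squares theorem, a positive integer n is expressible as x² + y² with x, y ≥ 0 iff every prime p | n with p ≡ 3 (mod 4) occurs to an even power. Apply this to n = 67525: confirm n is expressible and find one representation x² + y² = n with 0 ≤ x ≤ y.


Step 1: Factor n = 67525 = 5^2 · 37 · 73.
Step 2: Check the mod-4 condition on each prime factor: 5 ≡ 1 (mod 4), exponent 2; 37 ≡ 1 (mod 4), exponent 1; 73 ≡ 1 (mod 4), exponent 1.
All primes ≡ 3 (mod 4) appear to even exponent (or don't appear), so by the two-squares theorem n IS expressible as a sum of two squares.
Step 3: Build a representation. Group n = k² · m with k = 5 and m = 37 · 73 = 2701 (a product of primes ≡ 1 (mod 4)); a representation of m scales to one of n via (k·x)² + (k·y)² = k²(x² + y²). Each prime p ≡ 1 (mod 4) is itself a sum of two squares; find a² by testing p − a² for a perfect square:
  37: 37 − 1² = 36 = 6² ⇒ 37 = 1² + 6².
  73: 73 − 1² = 72, 73 − 2² = 69, 73 − 3² = 64 = 8² ⇒ 73 = 3² + 8².
  Combine using the Brahmagupta–Fibonacci identity (a² + b²)(c² + d²) = (ac − bd)² + (ad + bc)² = (ac + bd)² + (ad − bc)²:
  37 · 73 = 2701: from (1² + 6²)(3² + 8²), take (1·3 − 6·8, 1·8 + 6·3) = (3 − 48, 8 + 18) = (-45, 26); dropping signs (only squares matter) gives (45, 26); check 45² + 26² = 2025 + 676 = 2701 ✓.
  Scale by k = 5: (5·45, 5·26) = (225, 130).
Step 4: Order so x ≤ y and verify: 130² + 225² = 16900 + 50625 = 67525 = n. ✓

n = 67525 = 130² + 225² (one valid representation with x ≤ y).


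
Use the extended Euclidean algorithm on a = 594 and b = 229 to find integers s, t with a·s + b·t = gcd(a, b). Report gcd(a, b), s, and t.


Euclidean algorithm on (594, 229) — divide until remainder is 0:
  594 = 2 · 229 + 136
  229 = 1 · 136 + 93
  136 = 1 · 93 + 43
  93 = 2 · 43 + 7
  43 = 6 · 7 + 1
  7 = 7 · 1 + 0
gcd(594, 229) = 1.
Track Bezout coefficients alongside the remainders: start with r₀ = 594 = a·1 + b·0 (s = 1, t = 0) and r₁ = 229 = a·0 + b·1 (s = 0, t = 1); each new remainder r_{k+1} = r_{k-1} − q_k·r_k inherits s_{k+1} = s_{k-1} − q_k·s_k, t_{k+1} = t_{k-1} − q_k·t_k, so r_k = a·s_k + b·t_k at every step:
  q = 2: r = 136, s = 1 − 2·0 = 1, t = 0 − 2·1 = -2  (check: 594·1 + 229·(-2) = 136)
  q = 1: r = 93, s = 0 − 1·1 = -1, t = 1 − 1·(-2) = 3  (check: 594·(-1) + 229·3 = 93)
  q = 1: r = 43, s = 1 − 1·(-1) = 2, t = -2 − 1·3 = -5  (check: 594·2 + 229·(-5) = 43)
  q = 2: r = 7, s = -1 − 2·2 = -5, t = 3 − 2·(-5) = 13  (check: 594·(-5) + 229·13 = 7)
  q = 6: r = 1, s = 2 − 6·(-5) = 32, t = -5 − 6·13 = -83  (check: 594·32 + 229·(-83) = 1)
The row with r = 1 (the gcd) gives the Bezout coefficients s = 32, t = -83.
Result: 594 · (32) + 229 · (-83) = 1.

gcd(594, 229) = 1; s = 32, t = -83 (check: 594·32 + 229·(-83) = 1).


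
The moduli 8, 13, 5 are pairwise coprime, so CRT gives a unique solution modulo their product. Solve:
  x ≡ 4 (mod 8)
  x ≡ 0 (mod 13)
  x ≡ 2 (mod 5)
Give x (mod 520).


Moduli 8, 13, 5 are pairwise coprime; by CRT there is a unique solution modulo M = 8 · 13 · 5 = 520.
Solve pairwise, accumulating the modulus:
  Start with x ≡ 4 (mod 8).
  Combine with x ≡ 0 (mod 13): since gcd(8, 13) = 1, we get a unique residue mod 104.
    Write x = 4 + 8·t and substitute into x ≡ 0 (mod 13): 8·t ≡ 0 − 4 = -4 (mod 13).
    Reduce coefficients mod 13: 8·t ≡ 9 (mod 13).
    The inverse of 8 mod 13 is 5 (since 8·5 = 40 = 3·13 + 1), so t ≡ 5·9 = 45 ≡ 6 (mod 13).
    Then x = 4 + 8·6 = 52, valid modulo lcm(8, 13) = 104: x ≡ 52 (mod 104).
  Combine with x ≡ 2 (mod 5): since gcd(104, 5) = 1, we get a unique residue mod 520.
    Write x = 52 + 104·t and substitute into x ≡ 2 (mod 5): 104·t ≡ 2 − 52 = -50 (mod 5).
    Reduce coefficients mod 5: 4·t ≡ 0 (mod 5).
    The inverse of 4 mod 5 is 4 (since 4·4 = 16 = 3·5 + 1), so t ≡ 4·0 = 0 ≡ 0 (mod 5).
    Then x = 52 + 104·0 = 52, valid modulo lcm(104, 5) = 520: x ≡ 52 (mod 520).
Verify: 52 mod 8 = 4 ✓, 52 mod 13 = 0 ✓, 52 mod 5 = 2 ✓.

x ≡ 52 (mod 520).
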